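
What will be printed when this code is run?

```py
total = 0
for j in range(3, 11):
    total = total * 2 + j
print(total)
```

j=3: total = 0*2+3 = 3
j=4: total = 3*2+4 = 10
j=5: total = 10*2+5 = 25
j=6: total = 25*2+6 = 56
j=7: total = 56*2+7 = 119
j=8: total = 119*2+8 = 246
j=9: total = 246*2+9 = 501
j=10: total = 501*2+10 = 1012

1012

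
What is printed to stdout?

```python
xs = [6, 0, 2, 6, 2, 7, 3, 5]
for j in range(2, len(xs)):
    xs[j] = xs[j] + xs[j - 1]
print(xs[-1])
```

j=2: xs[2] = 2+0 = 2 → [6, 0, 2, 6, 2, 7, 3, 5]
j=3: xs[3] = 6+2 = 8 → [6, 0, 2, 8, 2, 7, 3, 5]
j=4: xs[4] = 2+8 = 10 → [6, 0, 2, 8, 10, 7, 3, 5]
j=5: xs[5] = 7+10 = 17 → [6, 0, 2, 8, 10, 17, 3, 5]
j=6: xs[6] = 3+17 = 20 → [6, 0, 2, 8, 10, 17, 20, 5]
j=7: xs[7] = 5+20 = 25 → [6, 0, 2, 8, 10, 17, 20, 25]

25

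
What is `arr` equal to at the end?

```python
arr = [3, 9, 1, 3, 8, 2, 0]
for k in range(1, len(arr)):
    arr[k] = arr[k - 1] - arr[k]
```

[3, -6, -7, -10, -18, -20, -20]

k=1: arr[1] = 3-9 = -6 → [3, -6, 1, 3, 8, 2, 0]
k=2: arr[2] = (-6)-1 = -7 → [3, -6, -7, 3, 8, 2, 0]
k=3: arr[3] = (-7)-3 = -10 → [3, -6, -7, -10, 8, 2, 0]
k=4: arr[4] = (-10)-8 = -18 → [3, -6, -7, -10, -18, 2, 0]
k=5: arr[5] = (-18)-2 = -20 → [3, -6, -7, -10, -18, -20, 0]
k=6: arr[6] = (-20)-0 = -20 → [3, -6, -7, -10, -18, -20, -20]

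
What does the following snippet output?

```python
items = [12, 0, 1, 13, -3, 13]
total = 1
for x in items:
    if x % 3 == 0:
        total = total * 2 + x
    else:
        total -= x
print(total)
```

x=12: %3==0, total = 1*2+12 = 14
x=0: %3==0, total = 14*2+0 = 28
x=1: not %3==0, total = 28-1 = 27
x=13: not %3==0, total = 27-13 = 14
x=-3: %3==0, total = 14*2+(-3) = 25
x=13: not %3==0, total = 25-13 = 12

12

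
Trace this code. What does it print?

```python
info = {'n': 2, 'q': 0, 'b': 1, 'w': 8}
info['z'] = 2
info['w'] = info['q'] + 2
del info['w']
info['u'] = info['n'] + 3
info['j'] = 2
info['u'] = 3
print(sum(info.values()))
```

info['z'] = 2 → {'n': 2, 'q': 0, 'b': 1, 'w': 8, 'z': 2}
info['w'] = info['q']+2 = 2 → {'n': 2, 'q': 0, 'b': 1, 'w': 2, 'z': 2}
del 'w' → {'n': 2, 'q': 0, 'b': 1, 'z': 2}
info['u'] = info['n']+3 = 5 → {'n': 2, 'q': 0, 'b': 1, 'z': 2, 'u': 5}
info['j'] = 2 → {'n': 2, 'q': 0, 'b': 1, 'z': 2, 'u': 5, 'j': 2}
info['u'] = 3 → {'n': 2, 'q': 0, 'b': 1, 'z': 2, 'u': 3, 'j': 2}
sum of values = 10

10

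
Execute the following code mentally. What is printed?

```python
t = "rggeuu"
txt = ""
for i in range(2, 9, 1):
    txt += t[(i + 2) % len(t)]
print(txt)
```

i=2: add t[4]='u' → 'u'
i=3: add t[5]='u' → 'uu'
i=4: add t[0]='r' → 'uur'
i=5: add t[1]='g' → 'uurg'
i=6: add t[2]='g' → 'uurgg'
i=7: add t[3]='e' → 'uurgge'
i=8: add t[4]='u' → 'uurggeu'

uurggeu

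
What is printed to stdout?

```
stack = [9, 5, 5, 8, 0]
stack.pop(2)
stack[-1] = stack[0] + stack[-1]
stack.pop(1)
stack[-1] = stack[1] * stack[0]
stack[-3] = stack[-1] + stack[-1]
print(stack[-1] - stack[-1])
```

pop(2) removes 5 → [9, 5, 8, 0]
stack[-1] = stack[0]+stack[-1] = 9+0 = 9 → [9, 5, 8, 9]
pop(1) removes 5 → [9, 8, 9]
stack[-1] = stack[1]*stack[0] = 8*9 = 72 → [9, 8, 72]
stack[-3] = stack[-1]+stack[-1] = 72+72 = 144 → [144, 8, 72]
stack[-1]-stack[-1] = 72-72 = 0

0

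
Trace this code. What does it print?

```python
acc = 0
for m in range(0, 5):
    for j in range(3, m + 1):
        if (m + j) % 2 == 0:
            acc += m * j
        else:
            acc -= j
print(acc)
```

22

m=3,j=3: even sum, acc = 0+9 = 9
m=4,j=3: odd sum, acc = 9-3 = 6
m=4,j=4: even sum, acc = 6+16 = 22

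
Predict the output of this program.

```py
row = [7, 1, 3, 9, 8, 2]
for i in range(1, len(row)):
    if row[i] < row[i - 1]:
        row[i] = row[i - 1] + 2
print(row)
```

[7, 9, 11, 13, 15, 17]

i=1: 1<7, row[1] = 7+2 = 9 → [7, 9, 3, 9, 8, 2]
i=2: 3<9, row[2] = 9+2 = 11 → [7, 9, 11, 9, 8, 2]
i=3: 9<11, row[3] = 11+2 = 13 → [7, 9, 11, 13, 8, 2]
i=4: 8<13, row[4] = 13+2 = 15 → [7, 9, 11, 13, 15, 2]
i=5: 2<15, row[5] = 15+2 = 17 → [7, 9, 11, 13, 15, 17]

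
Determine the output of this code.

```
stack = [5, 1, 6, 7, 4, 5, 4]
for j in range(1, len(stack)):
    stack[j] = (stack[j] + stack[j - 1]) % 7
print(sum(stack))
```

27

j=1: stack[1] = (1+5)%7 = 6 → [5, 6, 6, 7, 4, 5, 4]
j=2: stack[2] = (6+6)%7 = 5 → [5, 6, 5, 7, 4, 5, 4]
j=3: stack[3] = (7+5)%7 = 5 → [5, 6, 5, 5, 4, 5, 4]
j=4: stack[4] = (4+5)%7 = 2 → [5, 6, 5, 5, 2, 5, 4]
j=5: stack[5] = (5+2)%7 = 0 → [5, 6, 5, 5, 2, 0, 4]
j=6: stack[6] = (4+0)%7 = 4 → [5, 6, 5, 5, 2, 0, 4]
sum = 27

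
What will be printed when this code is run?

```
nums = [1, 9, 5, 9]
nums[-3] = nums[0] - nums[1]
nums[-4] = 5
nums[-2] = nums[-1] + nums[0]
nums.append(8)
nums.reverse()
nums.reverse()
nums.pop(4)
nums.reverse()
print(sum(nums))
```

20

nums[-3] = nums[0]-nums[1] = 1-9 = -8 → [1, -8, 5, 9]
nums[-4] = 5 → [5, -8, 5, 9]
nums[-2] = nums[-1]+nums[0] = 9+5 = 14 → [5, -8, 14, 9]
append 8 → [5, -8, 14, 9, 8]
reverse → [8, 9, 14, -8, 5]
reverse → [5, -8, 14, 9, 8]
pop(4) removes 8 → [5, -8, 14, 9]
reverse → [9, 14, -8, 5]
sum = 20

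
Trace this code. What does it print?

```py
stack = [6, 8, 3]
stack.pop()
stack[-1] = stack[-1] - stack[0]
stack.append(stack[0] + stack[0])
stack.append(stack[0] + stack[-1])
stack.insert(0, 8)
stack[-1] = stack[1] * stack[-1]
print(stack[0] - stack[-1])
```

pop() removes 3 → [6, 8]
stack[-1] = stack[-1]-stack[0] = 8-6 = 2 → [6, 2]
append stack[0]+stack[0] = 6+6 = 12 → [6, 2, 12]
append stack[0]+stack[-1] = 6+12 = 18 → [6, 2, 12, 18]
insert 8 at 0 → [8, 6, 2, 12, 18]
stack[-1] = stack[1]*stack[-1] = 6*18 = 108 → [8, 6, 2, 12, 108]
stack[0]-stack[-1] = 8-108 = -100

-100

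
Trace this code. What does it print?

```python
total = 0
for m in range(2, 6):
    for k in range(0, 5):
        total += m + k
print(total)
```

m=2,k=0: total = 0+2 = 2
m=2,k=1: total = 2+3 = 5
m=2,k=2: total = 5+4 = 9
m=2,k=3: total = 9+5 = 14
m=2,k=4: total = 14+6 = 20
m=3,k=0: total = 20+3 = 23
m=3,k=1: total = 23+4 = 27
m=3,k=2: total = 27+5 = 32
m=3,k=3: total = 32+6 = 38
m=3,k=4: total = 38+7 = 45
m=4,k=0: total = 45+4 = 49
m=4,k=1: total = 49+5 = 54
m=4,k=2: total = 54+6 = 60
m=4,k=3: total = 60+7 = 67
m=4,k=4: total = 67+8 = 75
m=5,k=0: total = 75+5 = 80
m=5,k=1: total = 80+6 = 86
m=5,k=2: total = 86+7 = 93
m=5,k=3: total = 93+8 = 101
m=5,k=4: total = 101+9 = 110

110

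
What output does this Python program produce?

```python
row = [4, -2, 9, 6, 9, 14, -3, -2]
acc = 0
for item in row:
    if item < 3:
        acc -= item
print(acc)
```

7

item=4: not <3
item=-2: <3, acc = 0-(-2) = 2
item=9: not <3
item=6: not <3
item=9: not <3
item=14: not <3
item=-3: <3, acc = 2-(-3) = 5
item=-2: <3, acc = 5-(-2) = 7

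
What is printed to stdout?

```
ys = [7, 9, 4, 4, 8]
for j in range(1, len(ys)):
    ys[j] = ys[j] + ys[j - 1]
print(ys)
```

j=1: ys[1] = 9+7 = 16 → [7, 16, 4, 4, 8]
j=2: ys[2] = 4+16 = 20 → [7, 16, 20, 4, 8]
j=3: ys[3] = 4+20 = 24 → [7, 16, 20, 24, 8]
j=4: ys[4] = 8+24 = 32 → [7, 16, 20, 24, 32]

[7, 16, 20, 24, 32]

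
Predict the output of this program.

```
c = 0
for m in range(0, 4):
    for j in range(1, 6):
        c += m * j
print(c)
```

m=0,j=1: c = 0+0 = 0
m=0,j=2: c = 0+0 = 0
m=0,j=3: c = 0+0 = 0
m=0,j=4: c = 0+0 = 0
m=0,j=5: c = 0+0 = 0
m=1,j=1: c = 0+1 = 1
m=1,j=2: c = 1+2 = 3
m=1,j=3: c = 3+3 = 6
m=1,j=4: c = 6+4 = 10
m=1,j=5: c = 10+5 = 15
m=2,j=1: c = 15+2 = 17
m=2,j=2: c = 17+4 = 21
m=2,j=3: c = 21+6 = 27
m=2,j=4: c = 27+8 = 35
m=2,j=5: c = 35+10 = 45
m=3,j=1: c = 45+3 = 48
m=3,j=2: c = 48+6 = 54
m=3,j=3: c = 54+9 = 63
m=3,j=4: c = 63+12 = 75
m=3,j=5: c = 75+15 = 90

90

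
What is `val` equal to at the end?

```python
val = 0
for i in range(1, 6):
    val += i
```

i=1: val = 0+1 = 1
i=2: val = 1+2 = 3
i=3: val = 3+3 = 6
i=4: val = 6+4 = 10
i=5: val = 10+5 = 15

15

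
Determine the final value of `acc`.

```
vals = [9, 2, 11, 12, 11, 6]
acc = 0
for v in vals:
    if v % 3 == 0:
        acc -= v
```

-27

v=9: %3==0, acc = 0-9 = -9
v=2: not %3==0
v=11: not %3==0
v=12: %3==0, acc = (-9)-12 = -21
v=11: not %3==0
v=6: %3==0, acc = (-21)-6 = -27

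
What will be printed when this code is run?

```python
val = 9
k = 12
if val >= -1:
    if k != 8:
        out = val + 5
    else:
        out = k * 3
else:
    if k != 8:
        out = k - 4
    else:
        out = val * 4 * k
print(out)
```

val=9, k=12
val >= -1 is True; k != 8 is True
→ out = val + 5 = 14

14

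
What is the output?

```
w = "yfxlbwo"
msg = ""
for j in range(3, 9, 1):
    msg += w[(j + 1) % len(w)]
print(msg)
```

bwoyfx

j=3: add w[4]='b' → 'b'
j=4: add w[5]='w' → 'bw'
j=5: add w[6]='o' → 'bwo'
j=6: add w[0]='y' → 'bwoy'
j=7: add w[1]='f' → 'bwoyf'
j=8: add w[2]='x' → 'bwoyfx'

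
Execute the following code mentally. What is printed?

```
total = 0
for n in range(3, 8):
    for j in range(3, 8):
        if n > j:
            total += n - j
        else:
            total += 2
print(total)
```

n=3,j=3: not 3>3, total = 0+2 = 2
n=3,j=4: not 3>4, total = 2+2 = 4
n=3,j=5: not 3>5, total = 4+2 = 6
n=3,j=6: not 3>6, total = 6+2 = 8
n=3,j=7: not 3>7, total = 8+2 = 10
n=4,j=3: 4>3, total = 10+1 = 11
n=4,j=4: not 4>4, total = 11+2 = 13
n=4,j=5: not 4>5, total = 13+2 = 15
n=4,j=6: not 4>6, total = 15+2 = 17
n=4,j=7: not 4>7, total = 17+2 = 19
n=5,j=3: 5>3, total = 19+2 = 21
n=5,j=4: 5>4, total = 21+1 = 22
n=5,j=5: not 5>5, total = 22+2 = 24
n=5,j=6: not 5>6, total = 24+2 = 26
n=5,j=7: not 5>7, total = 26+2 = 28
n=6,j=3: 6>3, total = 28+3 = 31
n=6,j=4: 6>4, total = 31+2 = 33
n=6,j=5: 6>5, total = 33+1 = 34
n=6,j=6: not 6>6, total = 34+2 = 36
n=6,j=7: not 6>7, total = 36+2 = 38
n=7,j=3: 7>3, total = 38+4 = 42
n=7,j=4: 7>4, total = 42+3 = 45
n=7,j=5: 7>5, total = 45+2 = 47
n=7,j=6: 7>6, total = 47+1 = 48
n=7,j=7: not 7>7, total = 48+2 = 50

50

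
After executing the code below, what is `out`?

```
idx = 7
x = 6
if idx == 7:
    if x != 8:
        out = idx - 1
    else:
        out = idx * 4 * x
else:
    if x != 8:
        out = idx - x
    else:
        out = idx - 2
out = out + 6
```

12

idx=7, x=6
idx == 7 is True; x != 8 is True
→ out = idx - 1 = 6
out = 6+6 = 12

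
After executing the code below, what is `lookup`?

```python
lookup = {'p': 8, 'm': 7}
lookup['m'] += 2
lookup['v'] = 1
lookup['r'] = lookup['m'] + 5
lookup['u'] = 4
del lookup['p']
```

lookup['m'] = 7+2 = 9 → {'p': 8, 'm': 9}
lookup['v'] = 1 → {'p': 8, 'm': 9, 'v': 1}
lookup['r'] = lookup['m']+5 = 14 → {'p': 8, 'm': 9, 'v': 1, 'r': 14}
lookup['u'] = 4 → {'p': 8, 'm': 9, 'v': 1, 'r': 14, 'u': 4}
del 'p' → {'m': 9, 'v': 1, 'r': 14, 'u': 4}

{'m': 9, 'v': 1, 'r': 14, 'u': 4}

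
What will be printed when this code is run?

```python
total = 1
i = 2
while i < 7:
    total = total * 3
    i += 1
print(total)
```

i=2: total = 1*3 = 3
i=3: total = 3*3 = 9
i=4: total = 9*3 = 27
i=5: total = 27*3 = 81
i=6: total = 81*3 = 243

243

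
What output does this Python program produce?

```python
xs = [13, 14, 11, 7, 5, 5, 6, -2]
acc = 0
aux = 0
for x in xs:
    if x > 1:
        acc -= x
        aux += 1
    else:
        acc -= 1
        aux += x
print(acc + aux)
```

-57

x=13: >1, acc = 0-13 = -13; aux=1
x=14: >1, acc = (-13)-14 = -27; aux=2
x=11: >1, acc = (-27)-11 = -38; aux=3
x=7: >1, acc = (-38)-7 = -45; aux=4
x=5: >1, acc = (-45)-5 = -50; aux=5
x=5: >1, acc = (-50)-5 = -55; aux=6
x=6: >1, acc = (-55)-6 = -61; aux=7
x=-2: not >1, acc = (-61)-1 = -62; aux=5
acc+aux = (-62)+5 = -57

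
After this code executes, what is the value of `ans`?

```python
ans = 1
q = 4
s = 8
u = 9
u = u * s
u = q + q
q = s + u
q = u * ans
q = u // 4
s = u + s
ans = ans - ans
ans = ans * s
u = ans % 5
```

0

u = 9*8 = 72
u = 4+4 = 8
q = 8+8 = 16
q = 8*1 = 8
q = 8//4 = 2
s = 8+8 = 16
ans = 1-1 = 0
ans = 0*16 = 0
u = 0%5 = 0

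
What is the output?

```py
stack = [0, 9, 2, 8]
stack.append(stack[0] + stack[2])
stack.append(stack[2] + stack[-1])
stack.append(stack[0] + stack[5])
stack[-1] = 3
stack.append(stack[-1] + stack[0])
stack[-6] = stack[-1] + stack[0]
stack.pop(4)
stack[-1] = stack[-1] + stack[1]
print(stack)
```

append stack[0]+stack[2] = 0+2 = 2 → [0, 9, 2, 8, 2]
append stack[2]+stack[-1] = 2+2 = 4 → [0, 9, 2, 8, 2, 4]
append stack[0]+stack[5] = 0+4 = 4 → [0, 9, 2, 8, 2, 4, 4]
stack[-1] = 3 → [0, 9, 2, 8, 2, 4, 3]
append stack[-1]+stack[0] = 3+0 = 3 → [0, 9, 2, 8, 2, 4, 3, 3]
stack[-6] = stack[-1]+stack[0] = 3+0 = 3 → [0, 9, 3, 8, 2, 4, 3, 3]
pop(4) removes 2 → [0, 9, 3, 8, 4, 3, 3]
stack[-1] = stack[-1]+stack[1] = 3+9 = 12 → [0, 9, 3, 8, 4, 3, 12]

[0, 9, 3, 8, 4, 3, 12]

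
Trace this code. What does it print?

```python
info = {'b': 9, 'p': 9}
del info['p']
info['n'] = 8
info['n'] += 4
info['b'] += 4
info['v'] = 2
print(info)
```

del 'p' → {'b': 9}
info['n'] = 8 → {'b': 9, 'n': 8}
info['n'] = 8+4 = 12 → {'b': 9, 'n': 12}
info['b'] = 9+4 = 13 → {'b': 13, 'n': 12}
info['v'] = 2 → {'b': 13, 'n': 12, 'v': 2}

{'b': 13, 'n': 12, 'v': 2}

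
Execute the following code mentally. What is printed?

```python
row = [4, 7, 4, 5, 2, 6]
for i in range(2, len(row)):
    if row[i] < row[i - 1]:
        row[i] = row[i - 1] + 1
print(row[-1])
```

11

i=2: 4<7, row[2] = 7+1 = 8 → [4, 7, 8, 5, 2, 6]
i=3: 5<8, row[3] = 8+1 = 9 → [4, 7, 8, 9, 2, 6]
i=4: 2<9, row[4] = 9+1 = 10 → [4, 7, 8, 9, 10, 6]
i=5: 6<10, row[5] = 10+1 = 11 → [4, 7, 8, 9, 10, 11]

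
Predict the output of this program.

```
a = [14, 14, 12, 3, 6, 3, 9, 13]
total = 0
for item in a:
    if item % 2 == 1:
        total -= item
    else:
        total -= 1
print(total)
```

item=14: not odd, total = 0-1 = -1
item=14: not odd, total = (-1)-1 = -2
item=12: not odd, total = (-2)-1 = -3
item=3: odd, total = (-3)-3 = -6
item=6: not odd, total = (-6)-1 = -7
item=3: odd, total = (-7)-3 = -10
item=9: odd, total = (-10)-9 = -19
item=13: odd, total = (-19)-13 = -32

-32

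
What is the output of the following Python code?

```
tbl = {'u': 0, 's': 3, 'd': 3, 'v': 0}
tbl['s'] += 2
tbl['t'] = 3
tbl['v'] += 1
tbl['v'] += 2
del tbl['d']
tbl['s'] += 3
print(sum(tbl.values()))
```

tbl['s'] = 3+2 = 5 → {'u': 0, 's': 5, 'd': 3, 'v': 0}
tbl['t'] = 3 → {'u': 0, 's': 5, 'd': 3, 'v': 0, 't': 3}
tbl['v'] = 0+1 = 1 → {'u': 0, 's': 5, 'd': 3, 'v': 1, 't': 3}
tbl['v'] = 1+2 = 3 → {'u': 0, 's': 5, 'd': 3, 'v': 3, 't': 3}
del 'd' → {'u': 0, 's': 5, 'v': 3, 't': 3}
tbl['s'] = 5+3 = 8 → {'u': 0, 's': 8, 'v': 3, 't': 3}
sum of values = 14

14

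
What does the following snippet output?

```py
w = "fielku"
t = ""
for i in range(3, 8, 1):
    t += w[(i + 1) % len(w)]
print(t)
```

kufie

i=3: add w[4]='k' → 'k'
i=4: add w[5]='u' → 'ku'
i=5: add w[0]='f' → 'kuf'
i=6: add w[1]='i' → 'kufi'
i=7: add w[2]='e' → 'kufie'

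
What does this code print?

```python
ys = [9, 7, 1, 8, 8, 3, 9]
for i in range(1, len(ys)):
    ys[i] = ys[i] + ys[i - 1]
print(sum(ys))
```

181

i=1: ys[1] = 7+9 = 16 → [9, 16, 1, 8, 8, 3, 9]
i=2: ys[2] = 1+16 = 17 → [9, 16, 17, 8, 8, 3, 9]
i=3: ys[3] = 8+17 = 25 → [9, 16, 17, 25, 8, 3, 9]
i=4: ys[4] = 8+25 = 33 → [9, 16, 17, 25, 33, 3, 9]
i=5: ys[5] = 3+33 = 36 → [9, 16, 17, 25, 33, 36, 9]
i=6: ys[6] = 9+36 = 45 → [9, 16, 17, 25, 33, 36, 45]
sum = 181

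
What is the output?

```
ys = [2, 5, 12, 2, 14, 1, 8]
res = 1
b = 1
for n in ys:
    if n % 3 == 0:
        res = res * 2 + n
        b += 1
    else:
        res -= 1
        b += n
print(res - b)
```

-28

n=2: not %3==0, res = 1-1 = 0; b=3
n=5: not %3==0, res = 0-1 = -1; b=8
n=12: %3==0, res = (-1)*2+12 = 10; b=9
n=2: not %3==0, res = 10-1 = 9; b=11
n=14: not %3==0, res = 9-1 = 8; b=25
n=1: not %3==0, res = 8-1 = 7; b=26
n=8: not %3==0, res = 7-1 = 6; b=34
res-b = 6-34 = -28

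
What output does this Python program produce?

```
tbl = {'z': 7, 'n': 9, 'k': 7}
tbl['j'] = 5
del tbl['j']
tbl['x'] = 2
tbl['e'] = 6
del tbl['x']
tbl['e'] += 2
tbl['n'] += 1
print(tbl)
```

tbl['j'] = 5 → {'z': 7, 'n': 9, 'k': 7, 'j': 5}
del 'j' → {'z': 7, 'n': 9, 'k': 7}
tbl['x'] = 2 → {'z': 7, 'n': 9, 'k': 7, 'x': 2}
tbl['e'] = 6 → {'z': 7, 'n': 9, 'k': 7, 'x': 2, 'e': 6}
del 'x' → {'z': 7, 'n': 9, 'k': 7, 'e': 6}
tbl['e'] = 6+2 = 8 → {'z': 7, 'n': 9, 'k': 7, 'e': 8}
tbl['n'] = 9+1 = 10 → {'z': 7, 'n': 10, 'k': 7, 'e': 8}

{'z': 7, 'n': 10, 'k': 7, 'e': 8}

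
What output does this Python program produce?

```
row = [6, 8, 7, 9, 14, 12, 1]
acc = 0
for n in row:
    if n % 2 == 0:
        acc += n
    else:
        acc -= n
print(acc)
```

n=6: even, acc = 0+6 = 6
n=8: even, acc = 6+8 = 14
n=7: not even, acc = 14-7 = 7
n=9: not even, acc = 7-9 = -2
n=14: even, acc = (-2)+14 = 12
n=12: even, acc = 12+12 = 24
n=1: not even, acc = 24-1 = 23

23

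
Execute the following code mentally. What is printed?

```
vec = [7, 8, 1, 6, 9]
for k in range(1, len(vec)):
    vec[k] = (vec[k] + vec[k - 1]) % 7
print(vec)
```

k=1: vec[1] = (8+7)%7 = 1 → [7, 1, 1, 6, 9]
k=2: vec[2] = (1+1)%7 = 2 → [7, 1, 2, 6, 9]
k=3: vec[3] = (6+2)%7 = 1 → [7, 1, 2, 1, 9]
k=4: vec[4] = (9+1)%7 = 3 → [7, 1, 2, 1, 3]

[7, 1, 2, 1, 3]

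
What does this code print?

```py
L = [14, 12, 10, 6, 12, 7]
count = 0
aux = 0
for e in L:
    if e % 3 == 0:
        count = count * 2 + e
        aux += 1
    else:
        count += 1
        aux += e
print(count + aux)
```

119

e=14: not %3==0, count = 0+1 = 1; aux=14
e=12: %3==0, count = 1*2+12 = 14; aux=15
e=10: not %3==0, count = 14+1 = 15; aux=25
e=6: %3==0, count = 15*2+6 = 36; aux=26
e=12: %3==0, count = 36*2+12 = 84; aux=27
e=7: not %3==0, count = 84+1 = 85; aux=34
count+aux = 85+34 = 119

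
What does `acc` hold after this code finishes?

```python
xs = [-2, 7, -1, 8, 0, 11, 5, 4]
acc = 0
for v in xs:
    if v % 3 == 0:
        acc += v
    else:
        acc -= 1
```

v=-2: not %3==0, acc = 0-1 = -1
v=7: not %3==0, acc = (-1)-1 = -2
v=-1: not %3==0, acc = (-2)-1 = -3
v=8: not %3==0, acc = (-3)-1 = -4
v=0: %3==0, acc = (-4)+0 = -4
v=11: not %3==0, acc = (-4)-1 = -5
v=5: not %3==0, acc = (-5)-1 = -6
v=4: not %3==0, acc = (-6)-1 = -7

-7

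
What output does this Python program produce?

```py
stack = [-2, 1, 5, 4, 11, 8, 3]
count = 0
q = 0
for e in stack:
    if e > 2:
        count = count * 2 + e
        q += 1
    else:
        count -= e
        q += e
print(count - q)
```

203

e=-2: not >2, count = 0-(-2) = 2; q=-2
e=1: not >2, count = 2-1 = 1; q=-1
e=5: >2, count = 1*2+5 = 7; q=0
e=4: >2, count = 7*2+4 = 18; q=1
e=11: >2, count = 18*2+11 = 47; q=2
e=8: >2, count = 47*2+8 = 102; q=3
e=3: >2, count = 102*2+3 = 207; q=4
count-q = 207-4 = 203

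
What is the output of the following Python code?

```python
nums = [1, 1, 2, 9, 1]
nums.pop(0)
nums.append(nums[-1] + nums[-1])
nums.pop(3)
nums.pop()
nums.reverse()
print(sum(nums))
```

pop(0) removes 1 → [1, 2, 9, 1]
append nums[-1]+nums[-1] = 1+1 = 2 → [1, 2, 9, 1, 2]
pop(3) removes 1 → [1, 2, 9, 2]
pop() removes 2 → [1, 2, 9]
reverse → [9, 2, 1]
sum = 12

12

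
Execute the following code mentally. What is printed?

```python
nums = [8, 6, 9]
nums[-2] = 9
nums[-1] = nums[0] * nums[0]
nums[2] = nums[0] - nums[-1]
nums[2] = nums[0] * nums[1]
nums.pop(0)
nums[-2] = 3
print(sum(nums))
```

75

nums[-2] = 9 → [8, 9, 9]
nums[-1] = nums[0]*nums[0] = 8*8 = 64 → [8, 9, 64]
nums[2] = nums[0]-nums[-1] = 8-64 = -56 → [8, 9, -56]
nums[2] = nums[0]*nums[1] = 8*9 = 72 → [8, 9, 72]
pop(0) removes 8 → [9, 72]
nums[-2] = 3 → [3, 72]
sum = 75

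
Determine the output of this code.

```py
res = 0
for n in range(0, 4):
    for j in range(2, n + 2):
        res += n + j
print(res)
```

n=1,j=2: res = 0+3 = 3
n=2,j=2: res = 3+4 = 7
n=2,j=3: res = 7+5 = 12
n=3,j=2: res = 12+5 = 17
n=3,j=3: res = 17+6 = 23
n=3,j=4: res = 23+7 = 30

30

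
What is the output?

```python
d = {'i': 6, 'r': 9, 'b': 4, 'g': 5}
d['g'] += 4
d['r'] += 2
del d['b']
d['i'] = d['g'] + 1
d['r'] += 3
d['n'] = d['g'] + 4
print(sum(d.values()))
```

46

d['g'] = 5+4 = 9 → {'i': 6, 'r': 9, 'b': 4, 'g': 9}
d['r'] = 9+2 = 11 → {'i': 6, 'r': 11, 'b': 4, 'g': 9}
del 'b' → {'i': 6, 'r': 11, 'g': 9}
d['i'] = d['g']+1 = 10 → {'i': 10, 'r': 11, 'g': 9}
d['r'] = 11+3 = 14 → {'i': 10, 'r': 14, 'g': 9}
d['n'] = d['g']+4 = 13 → {'i': 10, 'r': 14, 'g': 9, 'n': 13}
sum of values = 46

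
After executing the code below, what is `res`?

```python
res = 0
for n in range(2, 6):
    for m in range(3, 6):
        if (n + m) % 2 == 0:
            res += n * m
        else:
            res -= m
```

n=2,m=3: odd sum, res = 0-3 = -3
n=2,m=4: even sum, res = (-3)+8 = 5
n=2,m=5: odd sum, res = 5-5 = 0
n=3,m=3: even sum, res = 0+9 = 9
n=3,m=4: odd sum, res = 9-4 = 5
n=3,m=5: even sum, res = 5+15 = 20
n=4,m=3: odd sum, res = 20-3 = 17
n=4,m=4: even sum, res = 17+16 = 33
n=4,m=5: odd sum, res = 33-5 = 28
n=5,m=3: even sum, res = 28+15 = 43
n=5,m=4: odd sum, res = 43-4 = 39
n=5,m=5: even sum, res = 39+25 = 64

64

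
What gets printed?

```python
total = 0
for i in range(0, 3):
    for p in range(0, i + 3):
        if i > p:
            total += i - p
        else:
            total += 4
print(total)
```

i=0,p=0: not 0>0, total = 0+4 = 4
i=0,p=1: not 0>1, total = 4+4 = 8
i=0,p=2: not 0>2, total = 8+4 = 12
i=1,p=0: 1>0, total = 12+1 = 13
i=1,p=1: not 1>1, total = 13+4 = 17
i=1,p=2: not 1>2, total = 17+4 = 21
i=1,p=3: not 1>3, total = 21+4 = 25
i=2,p=0: 2>0, total = 25+2 = 27
i=2,p=1: 2>1, total = 27+1 = 28
i=2,p=2: not 2>2, total = 28+4 = 32
i=2,p=3: not 2>3, total = 32+4 = 36
i=2,p=4: not 2>4, total = 36+4 = 40

40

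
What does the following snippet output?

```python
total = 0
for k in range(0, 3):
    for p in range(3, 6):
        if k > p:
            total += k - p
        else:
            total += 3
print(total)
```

k=0,p=3: not 0>3, total = 0+3 = 3
k=0,p=4: not 0>4, total = 3+3 = 6
k=0,p=5: not 0>5, total = 6+3 = 9
k=1,p=3: not 1>3, total = 9+3 = 12
k=1,p=4: not 1>4, total = 12+3 = 15
k=1,p=5: not 1>5, total = 15+3 = 18
k=2,p=3: not 2>3, total = 18+3 = 21
k=2,p=4: not 2>4, total = 21+3 = 24
k=2,p=5: not 2>5, total = 24+3 = 27

27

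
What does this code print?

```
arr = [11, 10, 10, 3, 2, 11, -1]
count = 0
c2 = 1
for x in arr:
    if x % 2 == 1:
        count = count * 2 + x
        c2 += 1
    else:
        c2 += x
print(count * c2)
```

x=11: odd, count = 0*2+11 = 11; c2=2
x=10: not odd; c2=12
x=10: not odd; c2=22
x=3: odd, count = 11*2+3 = 25; c2=23
x=2: not odd; c2=25
x=11: odd, count = 25*2+11 = 61; c2=26
x=-1: odd, count = 61*2+(-1) = 121; c2=27
count*c2 = 121*27 = 3267

3267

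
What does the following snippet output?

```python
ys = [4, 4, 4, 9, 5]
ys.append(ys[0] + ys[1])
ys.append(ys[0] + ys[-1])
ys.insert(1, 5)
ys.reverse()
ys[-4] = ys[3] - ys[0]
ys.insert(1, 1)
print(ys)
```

append ys[0]+ys[1] = 4+4 = 8 → [4, 4, 4, 9, 5, 8]
append ys[0]+ys[-1] = 4+8 = 12 → [4, 4, 4, 9, 5, 8, 12]
insert 5 at 1 → [4, 5, 4, 4, 9, 5, 8, 12]
reverse → [12, 8, 5, 9, 4, 4, 5, 4]
ys[-4] = ys[3]-ys[0] = 9-12 = -3 → [12, 8, 5, 9, -3, 4, 5, 4]
insert 1 at 1 → [12, 1, 8, 5, 9, -3, 4, 5, 4]

[12, 1, 8, 5, 9, -3, 4, 5, 4]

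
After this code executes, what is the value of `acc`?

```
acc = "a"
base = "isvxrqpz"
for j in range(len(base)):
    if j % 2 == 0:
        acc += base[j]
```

j=0: add 'i' → 'ai'
j=1: skip
j=2: add 'v' → 'aiv'
j=3: skip
j=4: add 'r' → 'aivr'
j=5: skip
j=6: add 'p' → 'aivrp'
j=7: skip

'aivrp'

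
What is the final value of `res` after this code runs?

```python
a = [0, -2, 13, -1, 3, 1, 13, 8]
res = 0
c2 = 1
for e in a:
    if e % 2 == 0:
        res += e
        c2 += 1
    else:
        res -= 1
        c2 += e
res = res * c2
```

33

e=0: even, res = 0+0 = 0; c2=2
e=-2: even, res = 0+(-2) = -2; c2=3
e=13: not even, res = (-2)-1 = -3; c2=16
e=-1: not even, res = (-3)-1 = -4; c2=15
e=3: not even, res = (-4)-1 = -5; c2=18
e=1: not even, res = (-5)-1 = -6; c2=19
e=13: not even, res = (-6)-1 = -7; c2=32
e=8: even, res = (-7)+8 = 1; c2=33
res*c2 = 1*33 = 33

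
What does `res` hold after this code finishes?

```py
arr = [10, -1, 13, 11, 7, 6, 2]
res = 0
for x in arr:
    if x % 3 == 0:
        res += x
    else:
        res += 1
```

12

x=10: not %3==0, res = 0+1 = 1
x=-1: not %3==0, res = 1+1 = 2
x=13: not %3==0, res = 2+1 = 3
x=11: not %3==0, res = 3+1 = 4
x=7: not %3==0, res = 4+1 = 5
x=6: %3==0, res = 5+6 = 11
x=2: not %3==0, res = 11+1 = 12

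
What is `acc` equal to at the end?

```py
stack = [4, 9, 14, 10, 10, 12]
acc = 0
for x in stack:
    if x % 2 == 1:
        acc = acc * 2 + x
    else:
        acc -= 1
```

3

x=4: not odd, acc = 0-1 = -1
x=9: odd, acc = (-1)*2+9 = 7
x=14: not odd, acc = 7-1 = 6
x=10: not odd, acc = 6-1 = 5
x=10: not odd, acc = 5-1 = 4
x=12: not odd, acc = 4-1 = 3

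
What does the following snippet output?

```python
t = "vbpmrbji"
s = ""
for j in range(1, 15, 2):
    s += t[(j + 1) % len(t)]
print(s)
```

prjvprj

j=1: add t[2]='p' → 'p'
j=3: add t[4]='r' → 'pr'
j=5: add t[6]='j' → 'prj'
j=7: add t[0]='v' → 'prjv'
j=9: add t[2]='p' → 'prjvp'
j=11: add t[4]='r' → 'prjvpr'
j=13: add t[6]='j' → 'prjvprj'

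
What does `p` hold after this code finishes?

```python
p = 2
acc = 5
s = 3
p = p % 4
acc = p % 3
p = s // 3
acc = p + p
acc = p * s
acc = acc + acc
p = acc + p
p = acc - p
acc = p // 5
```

p = 2%4 = 2
acc = 2%3 = 2
p = 3//3 = 1
acc = 1+1 = 2
acc = 1*3 = 3
acc = 3+3 = 6
p = 6+1 = 7
p = 6-7 = -1
acc = (-1)//5 = -1

-1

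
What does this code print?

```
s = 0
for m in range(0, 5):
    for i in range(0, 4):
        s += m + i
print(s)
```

m=0,i=0: s = 0+0 = 0
m=0,i=1: s = 0+1 = 1
m=0,i=2: s = 1+2 = 3
m=0,i=3: s = 3+3 = 6
m=1,i=0: s = 6+1 = 7
m=1,i=1: s = 7+2 = 9
m=1,i=2: s = 9+3 = 12
m=1,i=3: s = 12+4 = 16
m=2,i=0: s = 16+2 = 18
m=2,i=1: s = 18+3 = 21
m=2,i=2: s = 21+4 = 25
m=2,i=3: s = 25+5 = 30
m=3,i=0: s = 30+3 = 33
m=3,i=1: s = 33+4 = 37
m=3,i=2: s = 37+5 = 42
m=3,i=3: s = 42+6 = 48
m=4,i=0: s = 48+4 = 52
m=4,i=1: s = 52+5 = 57
m=4,i=2: s = 57+6 = 63
m=4,i=3: s = 63+7 = 70

70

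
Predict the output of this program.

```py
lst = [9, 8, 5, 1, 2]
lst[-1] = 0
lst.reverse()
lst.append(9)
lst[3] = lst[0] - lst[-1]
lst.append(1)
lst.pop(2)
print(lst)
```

[0, 1, -9, 9, 9, 1]

lst[-1] = 0 → [9, 8, 5, 1, 0]
reverse → [0, 1, 5, 8, 9]
append 9 → [0, 1, 5, 8, 9, 9]
lst[3] = lst[0]-lst[-1] = 0-9 = -9 → [0, 1, 5, -9, 9, 9]
append 1 → [0, 1, 5, -9, 9, 9, 1]
pop(2) removes 5 → [0, 1, -9, 9, 9, 1]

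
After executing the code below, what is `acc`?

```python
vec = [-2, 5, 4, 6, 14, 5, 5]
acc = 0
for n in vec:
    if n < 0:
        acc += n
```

-2

n=-2: <0, acc = 0+(-2) = -2
n=5: not <0
n=4: not <0
n=6: not <0
n=14: not <0
n=5: not <0
n=5: not <0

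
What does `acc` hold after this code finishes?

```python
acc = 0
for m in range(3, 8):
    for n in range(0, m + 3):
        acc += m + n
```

m=3,n=0: acc = 0+3 = 3
m=3,n=1: acc = 3+4 = 7
m=3,n=2: acc = 7+5 = 12
m=3,n=3: acc = 12+6 = 18
m=3,n=4: acc = 18+7 = 25
m=3,n=5: acc = 25+8 = 33
m=4,n=0: acc = 33+4 = 37
m=4,n=1: acc = 37+5 = 42
m=4,n=2: acc = 42+6 = 48
m=4,n=3: acc = 48+7 = 55
m=4,n=4: acc = 55+8 = 63
m=4,n=5: acc = 63+9 = 72
m=4,n=6: acc = 72+10 = 82
m=5,n=0: acc = 82+5 = 87
m=5,n=1: acc = 87+6 = 93
m=5,n=2: acc = 93+7 = 100
m=5,n=3: acc = 100+8 = 108
m=5,n=4: acc = 108+9 = 117
m=5,n=5: acc = 117+10 = 127
m=5,n=6: acc = 127+11 = 138
m=5,n=7: acc = 138+12 = 150
m=6,n=0: acc = 150+6 = 156
m=6,n=1: acc = 156+7 = 163
m=6,n=2: acc = 163+8 = 171
m=6,n=3: acc = 171+9 = 180
m=6,n=4: acc = 180+10 = 190
m=6,n=5: acc = 190+11 = 201
m=6,n=6: acc = 201+12 = 213
m=6,n=7: acc = 213+13 = 226
m=6,n=8: acc = 226+14 = 240
m=7,n=0: acc = 240+7 = 247
m=7,n=1: acc = 247+8 = 255
m=7,n=2: acc = 255+9 = 264
m=7,n=3: acc = 264+10 = 274
m=7,n=4: acc = 274+11 = 285
m=7,n=5: acc = 285+12 = 297
m=7,n=6: acc = 297+13 = 310
m=7,n=7: acc = 310+14 = 324
m=7,n=8: acc = 324+15 = 339
m=7,n=9: acc = 339+16 = 355

355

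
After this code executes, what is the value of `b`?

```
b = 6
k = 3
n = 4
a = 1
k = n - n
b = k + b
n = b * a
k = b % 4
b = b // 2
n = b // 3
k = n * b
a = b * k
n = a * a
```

3

k = 4-4 = 0
b = 0+6 = 6
n = 6*1 = 6
k = 6%4 = 2
b = 6//2 = 3
n = 3//3 = 1
k = 1*3 = 3
a = 3*3 = 9
n = 9*9 = 81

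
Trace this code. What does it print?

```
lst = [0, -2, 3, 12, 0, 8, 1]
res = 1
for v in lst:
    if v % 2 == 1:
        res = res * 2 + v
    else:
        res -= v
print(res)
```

-21

v=0: not odd, res = 1-0 = 1
v=-2: not odd, res = 1-(-2) = 3
v=3: odd, res = 3*2+3 = 9
v=12: not odd, res = 9-12 = -3
v=0: not odd, res = (-3)-0 = -3
v=8: not odd, res = (-3)-8 = -11
v=1: odd, res = (-11)*2+1 = -21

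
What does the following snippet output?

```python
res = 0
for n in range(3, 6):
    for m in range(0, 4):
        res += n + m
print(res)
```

n=3,m=0: res = 0+3 = 3
n=3,m=1: res = 3+4 = 7
n=3,m=2: res = 7+5 = 12
n=3,m=3: res = 12+6 = 18
n=4,m=0: res = 18+4 = 22
n=4,m=1: res = 22+5 = 27
n=4,m=2: res = 27+6 = 33
n=4,m=3: res = 33+7 = 40
n=5,m=0: res = 40+5 = 45
n=5,m=1: res = 45+6 = 51
n=5,m=2: res = 51+7 = 58
n=5,m=3: res = 58+8 = 66

66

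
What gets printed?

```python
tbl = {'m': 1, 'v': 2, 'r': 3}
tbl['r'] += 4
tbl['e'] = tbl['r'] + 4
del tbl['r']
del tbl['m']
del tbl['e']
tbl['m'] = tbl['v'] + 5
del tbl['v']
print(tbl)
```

tbl['r'] = 3+4 = 7 → {'m': 1, 'v': 2, 'r': 7}
tbl['e'] = tbl['r']+4 = 11 → {'m': 1, 'v': 2, 'r': 7, 'e': 11}
del 'r' → {'m': 1, 'v': 2, 'e': 11}
del 'm' → {'v': 2, 'e': 11}
del 'e' → {'v': 2}
tbl['m'] = tbl['v']+5 = 7 → {'v': 2, 'm': 7}
del 'v' → {'m': 7}

{'m': 7}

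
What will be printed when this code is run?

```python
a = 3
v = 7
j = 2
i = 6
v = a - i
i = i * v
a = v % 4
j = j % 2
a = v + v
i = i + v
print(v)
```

v = 3-6 = -3
i = 6*(-3) = -18
a = (-3)%4 = 1
j = 2%2 = 0
a = (-3)+(-3) = -6
i = (-18)+(-3) = -21

-3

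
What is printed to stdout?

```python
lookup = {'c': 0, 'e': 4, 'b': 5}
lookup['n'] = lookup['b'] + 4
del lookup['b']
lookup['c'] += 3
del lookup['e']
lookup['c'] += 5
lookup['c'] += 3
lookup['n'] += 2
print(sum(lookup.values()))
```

lookup['n'] = lookup['b']+4 = 9 → {'c': 0, 'e': 4, 'b': 5, 'n': 9}
del 'b' → {'c': 0, 'e': 4, 'n': 9}
lookup['c'] = 0+3 = 3 → {'c': 3, 'e': 4, 'n': 9}
del 'e' → {'c': 3, 'n': 9}
lookup['c'] = 3+5 = 8 → {'c': 8, 'n': 9}
lookup['c'] = 8+3 = 11 → {'c': 11, 'n': 9}
lookup['n'] = 9+2 = 11 → {'c': 11, 'n': 11}
sum of values = 22

22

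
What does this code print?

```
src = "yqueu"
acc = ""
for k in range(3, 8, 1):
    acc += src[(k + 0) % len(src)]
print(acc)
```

euyqu

k=3: add src[3]='e' → 'e'
k=4: add src[4]='u' → 'eu'
k=5: add src[0]='y' → 'euy'
k=6: add src[1]='q' → 'euyq'
k=7: add src[2]='u' → 'euyqu'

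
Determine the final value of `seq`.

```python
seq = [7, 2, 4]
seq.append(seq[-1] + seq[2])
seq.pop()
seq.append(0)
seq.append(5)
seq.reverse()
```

[5, 0, 4, 2, 7]

append seq[-1]+seq[2] = 4+4 = 8 → [7, 2, 4, 8]
pop() removes 8 → [7, 2, 4]
append 0 → [7, 2, 4, 0]
append 5 → [7, 2, 4, 0, 5]
reverse → [5, 0, 4, 2, 7]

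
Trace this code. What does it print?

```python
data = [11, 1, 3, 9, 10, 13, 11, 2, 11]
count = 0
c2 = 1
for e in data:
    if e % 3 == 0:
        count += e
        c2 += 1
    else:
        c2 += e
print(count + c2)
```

e=11: not %3==0; c2=12
e=1: not %3==0; c2=13
e=3: %3==0, count = 0+3 = 3; c2=14
e=9: %3==0, count = 3+9 = 12; c2=15
e=10: not %3==0; c2=25
e=13: not %3==0; c2=38
e=11: not %3==0; c2=49
e=2: not %3==0; c2=51
e=11: not %3==0; c2=62
count+c2 = 12+62 = 74

74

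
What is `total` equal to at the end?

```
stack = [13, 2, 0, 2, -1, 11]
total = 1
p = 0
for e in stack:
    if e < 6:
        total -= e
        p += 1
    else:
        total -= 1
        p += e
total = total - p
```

-32

e=13: not <6, total = 1-1 = 0; p=13
e=2: <6, total = 0-2 = -2; p=14
e=0: <6, total = (-2)-0 = -2; p=15
e=2: <6, total = (-2)-2 = -4; p=16
e=-1: <6, total = (-4)-(-1) = -3; p=17
e=11: not <6, total = (-3)-1 = -4; p=28
total-p = (-4)-28 = -32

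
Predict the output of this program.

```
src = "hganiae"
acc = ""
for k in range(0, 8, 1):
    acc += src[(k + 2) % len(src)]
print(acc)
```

k=0: add src[2]='a' → 'a'
k=1: add src[3]='n' → 'an'
k=2: add src[4]='i' → 'ani'
k=3: add src[5]='a' → 'ania'
k=4: add src[6]='e' → 'aniae'
k=5: add src[0]='h' → 'aniaeh'
k=6: add src[1]='g' → 'aniaehg'
k=7: add src[2]='a' → 'aniaehga'

aniaehga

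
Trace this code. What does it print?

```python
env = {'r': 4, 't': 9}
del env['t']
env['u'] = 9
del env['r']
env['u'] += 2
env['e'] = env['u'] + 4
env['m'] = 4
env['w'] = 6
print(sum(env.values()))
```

del 't' → {'r': 4}
env['u'] = 9 → {'r': 4, 'u': 9}
del 'r' → {'u': 9}
env['u'] = 9+2 = 11 → {'u': 11}
env['e'] = env['u']+4 = 15 → {'u': 11, 'e': 15}
env['m'] = 4 → {'u': 11, 'e': 15, 'm': 4}
env['w'] = 6 → {'u': 11, 'e': 15, 'm': 4, 'w': 6}
sum of values = 36

36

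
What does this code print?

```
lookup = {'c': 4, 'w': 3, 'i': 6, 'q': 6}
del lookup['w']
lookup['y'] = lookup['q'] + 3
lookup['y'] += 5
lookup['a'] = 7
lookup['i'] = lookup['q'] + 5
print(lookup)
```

del 'w' → {'c': 4, 'i': 6, 'q': 6}
lookup['y'] = lookup['q']+3 = 9 → {'c': 4, 'i': 6, 'q': 6, 'y': 9}
lookup['y'] = 9+5 = 14 → {'c': 4, 'i': 6, 'q': 6, 'y': 14}
lookup['a'] = 7 → {'c': 4, 'i': 6, 'q': 6, 'y': 14, 'a': 7}
lookup['i'] = lookup['q']+5 = 11 → {'c': 4, 'i': 11, 'q': 6, 'y': 14, 'a': 7}

{'c': 4, 'i': 11, 'q': 6, 'y': 14, 'a': 7}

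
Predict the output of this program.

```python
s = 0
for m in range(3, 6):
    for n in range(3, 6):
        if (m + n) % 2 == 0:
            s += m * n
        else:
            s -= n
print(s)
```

m=3,n=3: even sum, s = 0+9 = 9
m=3,n=4: odd sum, s = 9-4 = 5
m=3,n=5: even sum, s = 5+15 = 20
m=4,n=3: odd sum, s = 20-3 = 17
m=4,n=4: even sum, s = 17+16 = 33
m=4,n=5: odd sum, s = 33-5 = 28
m=5,n=3: even sum, s = 28+15 = 43
m=5,n=4: odd sum, s = 43-4 = 39
m=5,n=5: even sum, s = 39+25 = 64

64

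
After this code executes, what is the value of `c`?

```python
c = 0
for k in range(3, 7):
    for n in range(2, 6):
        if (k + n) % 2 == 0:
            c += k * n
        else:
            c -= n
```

96

k=3,n=2: odd sum, c = 0-2 = -2
k=3,n=3: even sum, c = (-2)+9 = 7
k=3,n=4: odd sum, c = 7-4 = 3
k=3,n=5: even sum, c = 3+15 = 18
k=4,n=2: even sum, c = 18+8 = 26
k=4,n=3: odd sum, c = 26-3 = 23
k=4,n=4: even sum, c = 23+16 = 39
k=4,n=5: odd sum, c = 39-5 = 34
k=5,n=2: odd sum, c = 34-2 = 32
k=5,n=3: even sum, c = 32+15 = 47
k=5,n=4: odd sum, c = 47-4 = 43
k=5,n=5: even sum, c = 43+25 = 68
k=6,n=2: even sum, c = 68+12 = 80
k=6,n=3: odd sum, c = 80-3 = 77
k=6,n=4: even sum, c = 77+24 = 101
k=6,n=5: odd sum, c = 101-5 = 96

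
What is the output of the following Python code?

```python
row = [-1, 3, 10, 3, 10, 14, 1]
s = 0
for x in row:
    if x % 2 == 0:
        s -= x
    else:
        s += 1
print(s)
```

-30

x=-1: not even, s = 0+1 = 1
x=3: not even, s = 1+1 = 2
x=10: even, s = 2-10 = -8
x=3: not even, s = (-8)+1 = -7
x=10: even, s = (-7)-10 = -17
x=14: even, s = (-17)-14 = -31
x=1: not even, s = (-31)+1 = -30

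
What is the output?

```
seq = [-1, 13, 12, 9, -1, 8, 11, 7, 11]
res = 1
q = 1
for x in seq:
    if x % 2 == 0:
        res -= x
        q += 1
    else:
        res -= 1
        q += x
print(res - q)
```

x=-1: not even, res = 1-1 = 0; q=0
x=13: not even, res = 0-1 = -1; q=13
x=12: even, res = (-1)-12 = -13; q=14
x=9: not even, res = (-13)-1 = -14; q=23
x=-1: not even, res = (-14)-1 = -15; q=22
x=8: even, res = (-15)-8 = -23; q=23
x=11: not even, res = (-23)-1 = -24; q=34
x=7: not even, res = (-24)-1 = -25; q=41
x=11: not even, res = (-25)-1 = -26; q=52
res-q = (-26)-52 = -78

-78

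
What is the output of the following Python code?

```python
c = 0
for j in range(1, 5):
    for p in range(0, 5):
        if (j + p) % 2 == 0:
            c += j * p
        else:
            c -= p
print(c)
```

32

j=1,p=0: odd sum, c = 0-0 = 0
j=1,p=1: even sum, c = 0+1 = 1
j=1,p=2: odd sum, c = 1-2 = -1
j=1,p=3: even sum, c = (-1)+3 = 2
j=1,p=4: odd sum, c = 2-4 = -2
j=2,p=0: even sum, c = (-2)+0 = -2
j=2,p=1: odd sum, c = (-2)-1 = -3
j=2,p=2: even sum, c = (-3)+4 = 1
j=2,p=3: odd sum, c = 1-3 = -2
j=2,p=4: even sum, c = (-2)+8 = 6
j=3,p=0: odd sum, c = 6-0 = 6
j=3,p=1: even sum, c = 6+3 = 9
j=3,p=2: odd sum, c = 9-2 = 7
j=3,p=3: even sum, c = 7+9 = 16
j=3,p=4: odd sum, c = 16-4 = 12
j=4,p=0: even sum, c = 12+0 = 12
j=4,p=1: odd sum, c = 12-1 = 11
j=4,p=2: even sum, c = 11+8 = 19
j=4,p=3: odd sum, c = 19-3 = 16
j=4,p=4: even sum, c = 16+16 = 32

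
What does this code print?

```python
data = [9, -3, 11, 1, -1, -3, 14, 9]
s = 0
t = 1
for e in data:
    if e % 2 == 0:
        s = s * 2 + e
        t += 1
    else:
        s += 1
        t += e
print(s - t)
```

2

e=9: not even, s = 0+1 = 1; t=10
e=-3: not even, s = 1+1 = 2; t=7
e=11: not even, s = 2+1 = 3; t=18
e=1: not even, s = 3+1 = 4; t=19
e=-1: not even, s = 4+1 = 5; t=18
e=-3: not even, s = 5+1 = 6; t=15
e=14: even, s = 6*2+14 = 26; t=16
e=9: not even, s = 26+1 = 27; t=25
s-t = 27-25 = 2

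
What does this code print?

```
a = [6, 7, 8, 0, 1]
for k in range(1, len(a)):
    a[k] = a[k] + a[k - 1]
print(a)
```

k=1: a[1] = 7+6 = 13 → [6, 13, 8, 0, 1]
k=2: a[2] = 8+13 = 21 → [6, 13, 21, 0, 1]
k=3: a[3] = 0+21 = 21 → [6, 13, 21, 21, 1]
k=4: a[4] = 1+21 = 22 → [6, 13, 21, 21, 22]

[6, 13, 21, 21, 22]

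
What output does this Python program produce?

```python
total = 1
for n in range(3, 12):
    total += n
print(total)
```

n=3: total = 1+3 = 4
n=4: total = 4+4 = 8
n=5: total = 8+5 = 13
n=6: total = 13+6 = 19
n=7: total = 19+7 = 26
n=8: total = 26+8 = 34
n=9: total = 34+9 = 43
n=10: total = 43+10 = 53
n=11: total = 53+11 = 64

64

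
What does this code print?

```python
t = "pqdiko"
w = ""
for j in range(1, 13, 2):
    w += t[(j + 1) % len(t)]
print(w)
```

dkpdkp

j=1: add t[2]='d' → 'd'
j=3: add t[4]='k' → 'dk'
j=5: add t[0]='p' → 'dkp'
j=7: add t[2]='d' → 'dkpd'
j=9: add t[4]='k' → 'dkpdk'
j=11: add t[0]='p' → 'dkpdkp'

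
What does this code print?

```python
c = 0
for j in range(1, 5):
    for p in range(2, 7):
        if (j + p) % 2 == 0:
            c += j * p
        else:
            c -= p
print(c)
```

64

j=1,p=2: odd sum, c = 0-2 = -2
j=1,p=3: even sum, c = (-2)+3 = 1
j=1,p=4: odd sum, c = 1-4 = -3
j=1,p=5: even sum, c = (-3)+5 = 2
j=1,p=6: odd sum, c = 2-6 = -4
j=2,p=2: even sum, c = (-4)+4 = 0
j=2,p=3: odd sum, c = 0-3 = -3
j=2,p=4: even sum, c = (-3)+8 = 5
j=2,p=5: odd sum, c = 5-5 = 0
j=2,p=6: even sum, c = 0+12 = 12
j=3,p=2: odd sum, c = 12-2 = 10
j=3,p=3: even sum, c = 10+9 = 19
j=3,p=4: odd sum, c = 19-4 = 15
j=3,p=5: even sum, c = 15+15 = 30
j=3,p=6: odd sum, c = 30-6 = 24
j=4,p=2: even sum, c = 24+8 = 32
j=4,p=3: odd sum, c = 32-3 = 29
j=4,p=4: even sum, c = 29+16 = 45
j=4,p=5: odd sum, c = 45-5 = 40
j=4,p=6: even sum, c = 40+24 = 64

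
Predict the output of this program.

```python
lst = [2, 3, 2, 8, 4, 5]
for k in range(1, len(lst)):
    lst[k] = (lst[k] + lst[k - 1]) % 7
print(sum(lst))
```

16

k=1: lst[1] = (3+2)%7 = 5 → [2, 5, 2, 8, 4, 5]
k=2: lst[2] = (2+5)%7 = 0 → [2, 5, 0, 8, 4, 5]
k=3: lst[3] = (8+0)%7 = 1 → [2, 5, 0, 1, 4, 5]
k=4: lst[4] = (4+1)%7 = 5 → [2, 5, 0, 1, 5, 5]
k=5: lst[5] = (5+5)%7 = 3 → [2, 5, 0, 1, 5, 3]
sum = 16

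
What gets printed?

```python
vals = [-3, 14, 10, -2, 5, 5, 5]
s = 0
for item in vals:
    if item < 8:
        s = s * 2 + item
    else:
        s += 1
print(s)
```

3

item=-3: <8, s = 0*2+(-3) = -3
item=14: not <8, s = (-3)+1 = -2
item=10: not <8, s = (-2)+1 = -1
item=-2: <8, s = (-1)*2+(-2) = -4
item=5: <8, s = (-4)*2+5 = -3
item=5: <8, s = (-3)*2+5 = -1
item=5: <8, s = (-1)*2+5 = 3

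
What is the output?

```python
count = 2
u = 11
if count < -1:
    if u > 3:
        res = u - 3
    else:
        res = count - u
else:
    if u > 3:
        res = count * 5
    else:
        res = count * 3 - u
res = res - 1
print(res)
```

9

count=2, u=11
count < -1 is False; u > 3 is True
→ res = count * 5 = 10
res = 10-1 = 9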